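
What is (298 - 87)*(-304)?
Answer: -64144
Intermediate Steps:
(298 - 87)*(-304) = 211*(-304) = -64144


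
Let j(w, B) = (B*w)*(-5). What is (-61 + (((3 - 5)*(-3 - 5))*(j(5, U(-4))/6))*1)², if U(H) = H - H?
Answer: 3721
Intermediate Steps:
U(H) = 0
j(w, B) = -5*B*w
(-61 + (((3 - 5)*(-3 - 5))*(j(5, U(-4))/6))*1)² = (-61 + (((3 - 5)*(-3 - 5))*(-5*0*5/6))*1)² = (-61 + ((-2*(-8))*(0*(⅙)))*1)² = (-61 + (16*0)*1)² = (-61 + 0*1)² = (-61 + 0)² = (-61)² = 3721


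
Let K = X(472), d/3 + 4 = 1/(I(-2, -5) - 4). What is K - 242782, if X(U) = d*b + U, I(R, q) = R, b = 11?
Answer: -484895/2 ≈ -2.4245e+5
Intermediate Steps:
d = -25/2 (d = -12 + 3/(-2 - 4) = -12 + 3/(-6) = -12 + 3*(-⅙) = -12 - ½ = -25/2 ≈ -12.500)
X(U) = -275/2 + U (X(U) = -25/2*11 + U = -275/2 + U)
K = 669/2 (K = -275/2 + 472 = 669/2 ≈ 334.50)
K - 242782 = 669/2 - 242782 = -484895/2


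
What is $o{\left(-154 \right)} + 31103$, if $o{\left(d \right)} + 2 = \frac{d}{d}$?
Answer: $31102$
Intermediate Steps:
$o{\left(d \right)} = -1$ ($o{\left(d \right)} = -2 + \frac{d}{d} = -2 + 1 = -1$)
$o{\left(-154 \right)} + 31103 = -1 + 31103 = 31102$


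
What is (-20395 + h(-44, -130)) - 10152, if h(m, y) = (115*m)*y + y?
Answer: 627123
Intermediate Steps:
h(m, y) = y + 115*m*y (h(m, y) = 115*m*y + y = y + 115*m*y)
(-20395 + h(-44, -130)) - 10152 = (-20395 - 130*(1 + 115*(-44))) - 10152 = (-20395 - 130*(1 - 5060)) - 10152 = (-20395 - 130*(-5059)) - 10152 = (-20395 + 657670) - 10152 = 637275 - 10152 = 627123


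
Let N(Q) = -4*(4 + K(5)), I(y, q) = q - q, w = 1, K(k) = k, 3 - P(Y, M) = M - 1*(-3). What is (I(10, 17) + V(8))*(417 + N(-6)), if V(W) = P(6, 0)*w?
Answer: 0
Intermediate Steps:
P(Y, M) = -M (P(Y, M) = 3 - (M - 1*(-3)) = 3 - (M + 3) = 3 - (3 + M) = 3 + (-3 - M) = -M)
I(y, q) = 0
V(W) = 0 (V(W) = -1*0*1 = 0*1 = 0)
N(Q) = -36 (N(Q) = -4*(4 + 5) = -4*9 = -36)
(I(10, 17) + V(8))*(417 + N(-6)) = (0 + 0)*(417 - 36) = 0*381 = 0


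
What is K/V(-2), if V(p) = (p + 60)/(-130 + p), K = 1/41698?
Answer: -33/604621 ≈ -5.4580e-5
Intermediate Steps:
K = 1/41698 ≈ 2.3982e-5
V(p) = (60 + p)/(-130 + p)
K/V(-2) = 1/(41698*(((60 - 2)/(-130 - 2)))) = 1/(41698*((58/(-132)))) = 1/(41698*((-1/132*58))) = 1/(41698*(-29/66)) = (1/41698)*(-66/29) = -33/604621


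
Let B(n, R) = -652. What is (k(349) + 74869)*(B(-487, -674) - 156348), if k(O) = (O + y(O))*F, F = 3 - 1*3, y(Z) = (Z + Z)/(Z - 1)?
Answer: -11754433000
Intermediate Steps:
y(Z) = 2*Z/(-1 + Z) (y(Z) = (2*Z)/(-1 + Z) = 2*Z/(-1 + Z))
F = 0 (F = 3 - 3 = 0)
k(O) = 0 (k(O) = (O + 2*O/(-1 + O))*0 = 0)
(k(349) + 74869)*(B(-487, -674) - 156348) = (0 + 74869)*(-652 - 156348) = 74869*(-157000) = -11754433000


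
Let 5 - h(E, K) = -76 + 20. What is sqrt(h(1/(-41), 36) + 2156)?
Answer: sqrt(2217) ≈ 47.085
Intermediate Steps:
h(E, K) = 61 (h(E, K) = 5 - (-76 + 20) = 5 - 1*(-56) = 5 + 56 = 61)
sqrt(h(1/(-41), 36) + 2156) = sqrt(61 + 2156) = sqrt(2217)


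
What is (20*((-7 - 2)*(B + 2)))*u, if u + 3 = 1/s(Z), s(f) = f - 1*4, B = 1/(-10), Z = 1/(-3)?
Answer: 14364/13 ≈ 1104.9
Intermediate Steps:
Z = -⅓ ≈ -0.33333
B = -⅒ ≈ -0.10000
s(f) = -4 + f (s(f) = f - 4 = -4 + f)
u = -42/13 (u = -3 + 1/(-4 - ⅓) = -3 + 1/(-13/3) = -3 - 3/13 = -42/13 ≈ -3.2308)
(20*((-7 - 2)*(B + 2)))*u = (20*((-7 - 2)*(-⅒ + 2)))*(-42/13) = (20*(-9*19/10))*(-42/13) = (20*(-171/10))*(-42/13) = -342*(-42/13) = 14364/13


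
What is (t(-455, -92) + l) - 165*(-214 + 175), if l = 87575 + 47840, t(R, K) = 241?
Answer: 142091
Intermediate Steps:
l = 135415
(t(-455, -92) + l) - 165*(-214 + 175) = (241 + 135415) - 165*(-214 + 175) = 135656 - 165*(-39) = 135656 + 6435 = 142091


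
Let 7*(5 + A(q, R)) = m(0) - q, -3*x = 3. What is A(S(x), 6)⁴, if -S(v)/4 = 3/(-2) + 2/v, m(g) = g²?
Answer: 2401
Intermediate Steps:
x = -1 (x = -⅓*3 = -1)
S(v) = 6 - 8/v (S(v) = -4*(3/(-2) + 2/v) = -4*(3*(-½) + 2/v) = -4*(-3/2 + 2/v) = 6 - 8/v)
A(q, R) = -5 - q/7 (A(q, R) = -5 + (0² - q)/7 = -5 + (0 - q)/7 = -5 + (-q)/7 = -5 - q/7)
A(S(x), 6)⁴ = (-5 - (6 - 8/(-1))/7)⁴ = (-5 - (6 - 8*(-1))/7)⁴ = (-5 - (6 + 8)/7)⁴ = (-5 - ⅐*14)⁴ = (-5 - 2)⁴ = (-7)⁴ = 2401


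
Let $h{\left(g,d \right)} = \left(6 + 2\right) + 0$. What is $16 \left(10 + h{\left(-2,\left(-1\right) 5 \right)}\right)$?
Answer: $288$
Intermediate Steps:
$h{\left(g,d \right)} = 8$ ($h{\left(g,d \right)} = 8 + 0 = 8$)
$16 \left(10 + h{\left(-2,\left(-1\right) 5 \right)}\right) = 16 \left(10 + 8\right) = 16 \cdot 18 = 288$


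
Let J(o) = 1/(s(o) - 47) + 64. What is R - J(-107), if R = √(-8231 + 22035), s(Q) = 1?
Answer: -2943/46 + 2*√3451 ≈ 53.512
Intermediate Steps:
R = 2*√3451 (R = √13804 = 2*√3451 ≈ 117.49)
J(o) = 2943/46 (J(o) = 1/(1 - 47) + 64 = 1/(-46) + 64 = -1/46 + 64 = 2943/46)
R - J(-107) = 2*√3451 - 1*2943/46 = 2*√3451 - 2943/46 = -2943/46 + 2*√3451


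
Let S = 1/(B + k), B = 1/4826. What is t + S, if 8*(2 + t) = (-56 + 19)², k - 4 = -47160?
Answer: 307908740207/1820598840 ≈ 169.13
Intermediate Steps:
k = -47156 (k = 4 - 47160 = -47156)
t = 1353/8 (t = -2 + (-56 + 19)²/8 = -2 + (⅛)*(-37)² = -2 + (⅛)*1369 = -2 + 1369/8 = 1353/8 ≈ 169.13)
B = 1/4826 ≈ 0.00020721
S = -4826/227574855 (S = 1/(1/4826 - 47156) = 1/(-227574855/4826) = -4826/227574855 ≈ -2.1206e-5)
t + S = 1353/8 - 4826/227574855 = 307908740207/1820598840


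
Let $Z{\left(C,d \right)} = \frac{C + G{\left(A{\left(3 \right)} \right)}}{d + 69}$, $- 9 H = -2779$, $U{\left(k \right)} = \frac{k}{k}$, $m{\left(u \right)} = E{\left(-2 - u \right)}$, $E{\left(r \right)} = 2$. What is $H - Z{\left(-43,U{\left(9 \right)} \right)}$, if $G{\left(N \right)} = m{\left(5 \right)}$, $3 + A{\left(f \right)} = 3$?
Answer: $\frac{194899}{630} \approx 309.36$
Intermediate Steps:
$A{\left(f \right)} = 0$ ($A{\left(f \right)} = -3 + 3 = 0$)
$m{\left(u \right)} = 2$
$U{\left(k \right)} = 1$
$G{\left(N \right)} = 2$
$H = \frac{2779}{9}$ ($H = \left(- \frac{1}{9}\right) \left(-2779\right) = \frac{2779}{9} \approx 308.78$)
$Z{\left(C,d \right)} = \frac{2 + C}{69 + d}$ ($Z{\left(C,d \right)} = \frac{C + 2}{d + 69} = \frac{2 + C}{69 + d}$)
$H - Z{\left(-43,U{\left(9 \right)} \right)} = \frac{2779}{9} - \frac{2 - 43}{69 + 1} = \frac{2779}{9} - \frac{1}{70} \left(-41\right) = \frac{2779}{9} - - \frac{41}{70} = \frac{2779}{9} + \frac{41}{70} = \frac{194899}{630}$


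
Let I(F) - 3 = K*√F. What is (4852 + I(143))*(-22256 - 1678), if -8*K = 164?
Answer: -116199570 + 490647*√143 ≈ -1.1033e+8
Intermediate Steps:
K = -41/2 (K = -⅛*164 = -41/2 ≈ -20.500)
I(F) = 3 - 41*√F/2
(4852 + I(143))*(-22256 - 1678) = (4852 + (3 - 41*√143/2))*(-22256 - 1678) = (4855 - 41*√143/2)*(-23934) = -116199570 + 490647*√143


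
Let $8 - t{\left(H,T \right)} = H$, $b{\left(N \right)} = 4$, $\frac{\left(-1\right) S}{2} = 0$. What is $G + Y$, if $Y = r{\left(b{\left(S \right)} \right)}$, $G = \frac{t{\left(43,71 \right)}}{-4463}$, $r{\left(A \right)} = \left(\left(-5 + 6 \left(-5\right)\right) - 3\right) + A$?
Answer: $- \frac{151707}{4463} \approx -33.992$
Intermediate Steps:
$S = 0$ ($S = \left(-2\right) 0 = 0$)
$t{\left(H,T \right)} = 8 - H$
$r{\left(A \right)} = -38 + A$ ($r{\left(A \right)} = \left(\left(-5 - 30\right) - 3\right) + A = \left(-35 - 3\right) + A = -38 + A$)
$G = \frac{35}{4463}$ ($G = \frac{8 - 43}{-4463} = \left(8 - 43\right) \left(- \frac{1}{4463}\right) = \left(-35\right) \left(- \frac{1}{4463}\right) = \frac{35}{4463} \approx 0.0078423$)
$Y = -34$ ($Y = -38 + 4 = -34$)
$G + Y = \frac{35}{4463} - 34 = - \frac{151707}{4463}$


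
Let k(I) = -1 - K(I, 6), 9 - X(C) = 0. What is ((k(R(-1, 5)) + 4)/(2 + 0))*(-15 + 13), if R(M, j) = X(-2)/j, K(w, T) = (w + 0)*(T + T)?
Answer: 93/5 ≈ 18.600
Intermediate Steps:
K(w, T) = 2*T*w (K(w, T) = w*(2*T) = 2*T*w)
X(C) = 9 (X(C) = 9 - 1*0 = 9 + 0 = 9)
R(M, j) = 9/j
k(I) = -1 - 12*I (k(I) = -1 - 2*6*I = -1 - 12*I)
((k(R(-1, 5)) + 4)/(2 + 0))*(-15 + 13) = (((-1 - 108/5) + 4)/(2 + 0))*(-15 + 13) = (((-1 - 108/5) + 4)/2)*(-2) = (((-1 - 12*9/5) + 4)*(1/2))*(-2) = (((-1 - 108/5) + 4)*(1/2))*(-2) = ((-113/5 + 4)*(1/2))*(-2) = -93/5*1/2*(-2) = -93/10*(-2) = 93/5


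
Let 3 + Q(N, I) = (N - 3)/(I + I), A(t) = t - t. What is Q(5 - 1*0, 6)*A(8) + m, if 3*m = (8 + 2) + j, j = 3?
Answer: 13/3 ≈ 4.3333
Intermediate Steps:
A(t) = 0
Q(N, I) = -3 + (-3 + N)/(2*I) (Q(N, I) = -3 + (N - 3)/(I + I) = -3 + (-3 + N)/((2*I)) = -3 + (-3 + N)*(1/(2*I)) = -3 + (-3 + N)/(2*I))
m = 13/3 (m = ((8 + 2) + 3)/3 = (10 + 3)/3 = (⅓)*13 = 13/3 ≈ 4.3333)
Q(5 - 1*0, 6)*A(8) + m = ((½)*(-3 + (5 - 1*0) - 6*6)/6)*0 + 13/3 = ((½)*(⅙)*(-3 + (5 + 0) - 36))*0 + 13/3 = ((½)*(⅙)*(-3 + 5 - 36))*0 + 13/3 = ((½)*(⅙)*(-34))*0 + 13/3 = -17/6*0 + 13/3 = 0 + 13/3 = 13/3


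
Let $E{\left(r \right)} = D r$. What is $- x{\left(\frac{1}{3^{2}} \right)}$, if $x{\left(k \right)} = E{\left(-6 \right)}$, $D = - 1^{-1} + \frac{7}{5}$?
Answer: $\frac{12}{5} \approx 2.4$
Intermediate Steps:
$D = \frac{2}{5}$ ($D = \left(-1\right) 1 + 7 \cdot \frac{1}{5} = -1 + \frac{7}{5} = \frac{2}{5} \approx 0.4$)
$E{\left(r \right)} = \frac{2 r}{5}$
$x{\left(k \right)} = - \frac{12}{5}$ ($x{\left(k \right)} = \frac{2}{5} \left(-6\right) = - \frac{12}{5}$)
$- x{\left(\frac{1}{3^{2}} \right)} = \left(-1\right) \left(- \frac{12}{5}\right) = \frac{12}{5}$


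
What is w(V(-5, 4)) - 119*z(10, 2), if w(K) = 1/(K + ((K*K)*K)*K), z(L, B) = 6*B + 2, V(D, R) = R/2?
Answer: -29987/18 ≈ -1665.9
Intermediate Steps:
V(D, R) = R/2 (V(D, R) = R*(½) = R/2)
z(L, B) = 2 + 6*B
w(K) = 1/(K + K⁴) (w(K) = 1/(K + (K²*K)*K) = 1/(K + K³*K) = 1/(K + K⁴))
w(V(-5, 4)) - 119*z(10, 2) = 1/((½)*4 + ((½)*4)⁴) - 119*(2 + 6*2) = 1/(2 + 2⁴) - 119*(2 + 12) = 1/(2 + 16) - 119*14 = 1/18 - 1666 = -29987/18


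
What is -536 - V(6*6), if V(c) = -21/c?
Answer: -6425/12 ≈ -535.42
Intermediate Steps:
-536 - V(6*6) = -536 - (-21)/(6*6) = -536 - (-21)/36 = -536 - 1*(-7/12) = -536 + 7/12 = -6425/12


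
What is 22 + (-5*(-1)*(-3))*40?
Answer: -578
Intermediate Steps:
22 + (-5*(-1)*(-3))*40 = 22 + (5*(-3))*40 = 22 - 15*40 = 22 - 600 = -578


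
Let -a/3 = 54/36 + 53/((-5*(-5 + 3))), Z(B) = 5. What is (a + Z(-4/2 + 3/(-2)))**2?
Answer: 5929/25 ≈ 237.16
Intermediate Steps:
a = -102/5 (a = -3*(54/36 + 53/((-5*(-5 + 3)))) = -3*(54*(1/36) + 53/((-5*(-2)))) = -3*(3/2 + 53/10) = -3*34/5 = -102/5 ≈ -20.400)
(a + Z(-4/2 + 3/(-2)))**2 = (-102/5 + 5)**2 = (-77/5)**2 = 5929/25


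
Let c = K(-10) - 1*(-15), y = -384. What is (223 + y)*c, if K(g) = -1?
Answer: -2254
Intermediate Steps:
c = 14 (c = -1 - 1*(-15) = -1 + 15 = 14)
(223 + y)*c = (223 - 384)*14 = -161*14 = -2254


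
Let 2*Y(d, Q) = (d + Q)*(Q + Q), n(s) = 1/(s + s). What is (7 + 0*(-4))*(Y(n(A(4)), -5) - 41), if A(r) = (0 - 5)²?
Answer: -1127/10 ≈ -112.70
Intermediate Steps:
A(r) = 25 (A(r) = (-5)² = 25)
n(s) = 1/(2*s)
Y(d, Q) = Q*(Q + d) (Y(d, Q) = ((d + Q)*(Q + Q))/2 = ((Q + d)*(2*Q))/2 = (2*Q*(Q + d))/2 = Q*(Q + d))
(7 + 0*(-4))*(Y(n(A(4)), -5) - 41) = (7 + 0*(-4))*(-5*(-5 + (½)/25) - 41) = (7 + 0)*(-5*(-5 + (½)*(1/25)) - 41) = 7*(-5*(-5 + 1/50) - 41) = 7*(-5*(-249/50) - 41) = 7*(249/10 - 41) = 7*(-161/10) = -1127/10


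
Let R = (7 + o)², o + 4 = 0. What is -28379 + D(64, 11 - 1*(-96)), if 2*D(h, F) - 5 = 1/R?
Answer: -255388/9 ≈ -28376.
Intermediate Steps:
o = -4 (o = -4 + 0 = -4)
R = 9 (R = (7 - 4)² = 3² = 9)
D(h, F) = 23/9 (D(h, F) = 5/2 + (½)/9 = 5/2 + (½)*(⅑) = 5/2 + 1/18 = 23/9)
-28379 + D(64, 11 - 1*(-96)) = -28379 + 23/9 = -255388/9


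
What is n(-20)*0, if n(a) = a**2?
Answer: 0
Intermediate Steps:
n(-20)*0 = (-20)**2*0 = 400*0 = 0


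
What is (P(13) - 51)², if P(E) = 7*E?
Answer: 1600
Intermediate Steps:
(P(13) - 51)² = (7*13 - 51)² = (91 - 51)² = 40² = 1600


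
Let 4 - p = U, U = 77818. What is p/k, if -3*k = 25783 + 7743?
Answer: 116721/16763 ≈ 6.9630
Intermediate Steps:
p = -77814 (p = 4 - 1*77818 = 4 - 77818 = -77814)
k = -33526/3 (k = -(25783 + 7743)/3 = -1/3*33526 = -33526/3 ≈ -11175.)
p/k = -77814/(-33526/3) = -77814*(-3/33526) = 116721/16763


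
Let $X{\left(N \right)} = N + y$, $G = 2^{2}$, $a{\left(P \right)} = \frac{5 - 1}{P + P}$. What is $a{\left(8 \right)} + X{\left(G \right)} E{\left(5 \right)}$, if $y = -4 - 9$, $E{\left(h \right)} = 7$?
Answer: $- \frac{251}{4} \approx -62.75$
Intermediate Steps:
$a{\left(P \right)} = \frac{2}{P}$ ($a{\left(P \right)} = \frac{4}{2 P} = 4 \frac{1}{2 P} = \frac{2}{P}$)
$y = -13$ ($y = -4 - 9 = -13$)
$G = 4$
$X{\left(N \right)} = -13 + N$ ($X{\left(N \right)} = N - 13 = -13 + N$)
$a{\left(8 \right)} + X{\left(G \right)} E{\left(5 \right)} = \frac{2}{8} + \left(-13 + 4\right) 7 = 2 \cdot \frac{1}{8} - 63 = \frac{1}{4} - 63 = - \frac{251}{4}$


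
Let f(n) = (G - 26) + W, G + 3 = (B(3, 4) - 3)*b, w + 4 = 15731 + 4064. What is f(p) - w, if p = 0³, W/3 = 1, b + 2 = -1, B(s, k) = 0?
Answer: -19808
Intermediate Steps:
w = 19791 (w = -4 + (15731 + 4064) = -4 + 19795 = 19791)
b = -3 (b = -2 - 1 = -3)
W = 3 (W = 3*1 = 3)
G = 6 (G = -3 + (0 - 3)*(-3) = -3 - 3*(-3) = -3 + 9 = 6)
p = 0
f(n) = -17 (f(n) = (6 - 26) + 3 = -20 + 3 = -17)
f(p) - w = -17 - 1*19791 = -17 - 19791 = -19808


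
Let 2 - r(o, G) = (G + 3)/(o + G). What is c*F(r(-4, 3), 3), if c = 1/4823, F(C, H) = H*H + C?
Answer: 17/4823 ≈ 0.0035248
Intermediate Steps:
r(o, G) = 2 - (3 + G)/(G + o) (r(o, G) = 2 - (G + 3)/(o + G) = 2 - (3 + G)/(G + o))
F(C, H) = C + H**2 (F(C, H) = H**2 + C = C + H**2)
c = 1/4823 ≈ 0.00020734
c*F(r(-4, 3), 3) = ((-3 + 3 + 2*(-4))/(3 - 4) + 3**2)/4823 = ((-3 + 3 - 8)/(-1) + 9)/4823 = (-1*(-8) + 9)/4823 = (8 + 9)/4823 = (1/4823)*17 = 17/4823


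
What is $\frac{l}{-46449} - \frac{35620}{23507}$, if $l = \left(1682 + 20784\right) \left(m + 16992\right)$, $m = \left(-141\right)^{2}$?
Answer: $- \frac{2163843384234}{121319627} \approx -17836.0$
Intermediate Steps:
$m = 19881$
$l = 828388818$ ($l = \left(1682 + 20784\right) \left(19881 + 16992\right) = 22466 \cdot 36873 = 828388818$)
$\frac{l}{-46449} - \frac{35620}{23507} = \frac{828388818}{-46449} - \frac{35620}{23507} = 828388818 \left(- \frac{1}{46449}\right) - \frac{35620}{23507} = - \frac{92043202}{5161} - \frac{35620}{23507} = - \frac{2163843384234}{121319627}$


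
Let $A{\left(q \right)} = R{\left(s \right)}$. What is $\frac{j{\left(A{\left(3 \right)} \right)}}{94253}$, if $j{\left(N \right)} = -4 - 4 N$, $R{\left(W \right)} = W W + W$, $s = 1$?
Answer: $- \frac{12}{94253} \approx -0.00012732$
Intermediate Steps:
$R{\left(W \right)} = W + W^{2}$ ($R{\left(W \right)} = W^{2} + W = W + W^{2}$)
$A{\left(q \right)} = 2$ ($A{\left(q \right)} = 1 \left(1 + 1\right) = 1 \cdot 2 = 2$)
$\frac{j{\left(A{\left(3 \right)} \right)}}{94253} = \frac{-4 - 8}{94253} = \left(-4 - 8\right) \frac{1}{94253} = \left(-12\right) \frac{1}{94253} = - \frac{12}{94253}$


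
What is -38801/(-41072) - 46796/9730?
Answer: -772235791/199815280 ≈ -3.8647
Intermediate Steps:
-38801/(-41072) - 46796/9730 = -38801*(-1/41072) - 46796*1/9730 = 38801/41072 - 23398/4865 = -772235791/199815280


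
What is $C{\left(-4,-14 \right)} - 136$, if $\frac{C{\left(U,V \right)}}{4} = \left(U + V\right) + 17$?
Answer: $-140$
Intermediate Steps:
$C{\left(U,V \right)} = 68 + 4 U + 4 V$ ($C{\left(U,V \right)} = 4 \left(\left(U + V\right) + 17\right) = 4 \left(17 + U + V\right) = 68 + 4 U + 4 V$)
$C{\left(-4,-14 \right)} - 136 = \left(68 + 4 \left(-4\right) + 4 \left(-14\right)\right) - 136 = \left(68 - 16 - 56\right) - 136 = -4 - 136 = -140$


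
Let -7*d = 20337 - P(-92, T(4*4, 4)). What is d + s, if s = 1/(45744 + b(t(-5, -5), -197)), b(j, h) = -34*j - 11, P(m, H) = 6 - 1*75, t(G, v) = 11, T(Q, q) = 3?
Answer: -925595747/317513 ≈ -2915.1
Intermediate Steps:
P(m, H) = -69 (P(m, H) = 6 - 75 = -69)
b(j, h) = -11 - 34*j
s = 1/45359 (s = 1/(45744 + (-11 - 34*11)) = 1/(45744 + (-11 - 374)) = 1/(45744 - 385) = 1/45359 ≈ 2.2046e-5)
d = -20406/7 (d = -(20337 - 1*(-69))/7 = -(20337 + 69)/7 = -1/7*20406 = -20406/7 ≈ -2915.1)
d + s = -20406/7 + 1/45359 = -925595747/317513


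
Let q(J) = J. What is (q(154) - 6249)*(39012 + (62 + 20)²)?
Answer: -278760920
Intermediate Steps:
(q(154) - 6249)*(39012 + (62 + 20)²) = (154 - 6249)*(39012 + (62 + 20)²) = -6095*(39012 + 82²) = -6095*(39012 + 6724) = -6095*45736 = -278760920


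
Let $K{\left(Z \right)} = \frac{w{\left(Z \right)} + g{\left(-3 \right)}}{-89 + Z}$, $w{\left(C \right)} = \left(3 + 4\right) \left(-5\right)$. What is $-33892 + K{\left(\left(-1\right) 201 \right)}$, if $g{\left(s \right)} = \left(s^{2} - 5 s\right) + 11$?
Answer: $-33892$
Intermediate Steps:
$g{\left(s \right)} = 11 + s^{2} - 5 s$
$w{\left(C \right)} = -35$ ($w{\left(C \right)} = 7 \left(-5\right) = -35$)
$K{\left(Z \right)} = 0$ ($K{\left(Z \right)} = \frac{-35 + \left(11 + \left(-3\right)^{2} - -15\right)}{-89 + Z} = \frac{-35 + \left(11 + 9 + 15\right)}{-89 + Z} = \frac{-35 + 35}{-89 + Z} = \frac{0}{-89 + Z} = 0$)
$-33892 + K{\left(\left(-1\right) 201 \right)} = -33892 + 0 = -33892$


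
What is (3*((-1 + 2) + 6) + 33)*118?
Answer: 6372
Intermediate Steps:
(3*((-1 + 2) + 6) + 33)*118 = (3*(1 + 6) + 33)*118 = (3*7 + 33)*118 = (21 + 33)*118 = 54*118 = 6372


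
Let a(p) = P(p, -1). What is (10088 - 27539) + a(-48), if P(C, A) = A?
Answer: -17452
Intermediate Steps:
a(p) = -1
(10088 - 27539) + a(-48) = (10088 - 27539) - 1 = -17451 - 1 = -17452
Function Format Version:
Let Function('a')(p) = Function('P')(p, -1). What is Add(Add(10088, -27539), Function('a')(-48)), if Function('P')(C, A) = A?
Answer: -17452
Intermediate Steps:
Function('a')(p) = -1
Add(Add(10088, -27539), Function('a')(-48)) = Add(Add(10088, -27539), -1) = Add(-17451, -1) = -17452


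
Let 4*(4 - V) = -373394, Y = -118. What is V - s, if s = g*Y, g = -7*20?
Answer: 153665/2 ≈ 76833.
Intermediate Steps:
g = -140
s = 16520 (s = -140*(-118) = 16520)
V = 186705/2 (V = 4 - 1/4*(-373394) = 4 + 186697/2 = 186705/2 ≈ 93353.)
V - s = 186705/2 - 1*16520 = 186705/2 - 16520 = 153665/2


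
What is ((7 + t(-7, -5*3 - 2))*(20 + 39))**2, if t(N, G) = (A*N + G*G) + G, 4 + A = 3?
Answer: 284731876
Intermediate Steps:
A = -1 (A = -4 + 3 = -1)
t(N, G) = G + G**2 - N (t(N, G) = (-N + G*G) + G = (-N + G**2) + G = (G**2 - N) + G = G + G**2 - N)
((7 + t(-7, -5*3 - 2))*(20 + 39))**2 = ((7 + ((-5*3 - 2) + (-5*3 - 2)**2 - 1*(-7)))*(20 + 39))**2 = ((7 + ((-15 - 2) + (-15 - 2)**2 + 7))*59)**2 = ((7 + (-17 + (-17)**2 + 7))*59)**2 = ((7 + (-17 + 289 + 7))*59)**2 = ((7 + 279)*59)**2 = (286*59)**2 = 16874**2 = 284731876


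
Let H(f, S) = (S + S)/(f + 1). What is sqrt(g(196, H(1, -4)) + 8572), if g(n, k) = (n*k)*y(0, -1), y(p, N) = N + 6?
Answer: 2*sqrt(1163) ≈ 68.206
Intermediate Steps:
y(p, N) = 6 + N
H(f, S) = 2*S/(1 + f) (H(f, S) = (2*S)/(1 + f) = 2*S/(1 + f))
g(n, k) = 5*k*n (g(n, k) = (n*k)*(6 - 1) = (k*n)*5 = 5*k*n)
sqrt(g(196, H(1, -4)) + 8572) = sqrt(5*(2*(-4)/(1 + 1))*196 + 8572) = sqrt(5*(2*(-4)/2)*196 + 8572) = sqrt(5*(2*(-4)*(1/2))*196 + 8572) = sqrt(5*(-4)*196 + 8572) = sqrt(-3920 + 8572) = sqrt(4652) = 2*sqrt(1163)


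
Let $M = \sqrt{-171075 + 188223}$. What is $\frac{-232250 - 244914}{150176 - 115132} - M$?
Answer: $- \frac{119291}{8761} - 2 \sqrt{4287} \approx -144.57$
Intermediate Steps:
$M = 2 \sqrt{4287}$ ($M = \sqrt{17148} = 2 \sqrt{4287} \approx 130.95$)
$\frac{-232250 - 244914}{150176 - 115132} - M = \frac{-232250 - 244914}{150176 - 115132} - 2 \sqrt{4287} = - \frac{477164}{35044} - 2 \sqrt{4287} = \left(-477164\right) \frac{1}{35044} - 2 \sqrt{4287} = - \frac{119291}{8761} - 2 \sqrt{4287}$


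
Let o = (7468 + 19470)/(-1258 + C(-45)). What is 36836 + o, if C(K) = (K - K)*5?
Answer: 23156375/629 ≈ 36815.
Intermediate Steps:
C(K) = 0 (C(K) = 0*5 = 0)
o = -13469/629 (o = (7468 + 19470)/(-1258 + 0) = 26938/(-1258) = 26938*(-1/1258) = -13469/629 ≈ -21.413)
36836 + o = 36836 - 13469/629 = 23156375/629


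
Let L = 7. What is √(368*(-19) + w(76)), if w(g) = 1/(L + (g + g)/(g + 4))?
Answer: 3*I*√6153638/89 ≈ 83.618*I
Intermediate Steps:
w(g) = 1/(7 + 2*g/(4 + g)) (w(g) = 1/(7 + (g + g)/(g + 4)) = 1/(7 + (2*g)/(4 + g)) = 1/(7 + 2*g/(4 + g)))
√(368*(-19) + w(76)) = √(368*(-19) + (4 + 76)/(28 + 9*76)) = √(-6992 + 80/(28 + 684)) = √(-6992 + 80/712) = √(-6992 + (1/712)*80) = √(-6992 + 10/89) = √(-622278/89) = 3*I*√6153638/89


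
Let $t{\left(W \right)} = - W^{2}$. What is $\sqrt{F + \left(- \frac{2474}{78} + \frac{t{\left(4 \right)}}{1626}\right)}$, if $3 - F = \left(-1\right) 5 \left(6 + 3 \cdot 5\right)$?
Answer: $\frac{\sqrt{946654761}}{3523} \approx 8.7334$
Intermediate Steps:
$F = 108$ ($F = 3 - \left(-1\right) 5 \left(6 + 3 \cdot 5\right) = 3 - - 5 \left(6 + 15\right) = 3 - \left(-5\right) 21 = 3 - -105 = 3 + 105 = 108$)
$\sqrt{F + \left(- \frac{2474}{78} + \frac{t{\left(4 \right)}}{1626}\right)} = \sqrt{108 - \left(\frac{1237}{39} - \frac{\left(-1\right) 4^{2}}{1626}\right)} = \sqrt{108 - \left(\frac{1237}{39} - \left(-1\right) 16 \cdot \frac{1}{1626}\right)} = \sqrt{108 - \frac{111777}{3523}} = \sqrt{\frac{268707}{3523}} = \frac{\sqrt{946654761}}{3523}$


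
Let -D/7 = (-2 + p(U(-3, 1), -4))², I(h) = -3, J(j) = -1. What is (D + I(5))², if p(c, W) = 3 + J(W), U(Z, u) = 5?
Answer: 9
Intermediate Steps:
p(c, W) = 2 (p(c, W) = 3 - 1 = 2)
D = 0 (D = -7*(-2 + 2)² = -7*0² = -7*0 = 0)
(D + I(5))² = (0 - 3)² = (-3)² = 9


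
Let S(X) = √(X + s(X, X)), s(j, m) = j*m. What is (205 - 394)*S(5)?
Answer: -189*√30 ≈ -1035.2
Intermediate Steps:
S(X) = √(X + X²) (S(X) = √(X + X*X) = √(X + X²))
(205 - 394)*S(5) = (205 - 394)*√(5*(1 + 5)) = -189*√30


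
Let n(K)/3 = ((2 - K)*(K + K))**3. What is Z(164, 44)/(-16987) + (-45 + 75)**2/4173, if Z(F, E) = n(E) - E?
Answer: 210690174575032/23628917 ≈ 8.9166e+6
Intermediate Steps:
n(K) = 24*K**3*(2 - K)**3 (n(K) = 3*((2 - K)*(K + K))**3 = 3*((2 - K)*(2*K))**3 = 3*(2*K*(2 - K))**3 = 3*(8*K**3*(2 - K)**3) = 24*K**3*(2 - K)**3)
Z(F, E) = -E - 24*E**3*(-2 + E)**3 (Z(F, E) = -24*E**3*(-2 + E)**3 - E = -E - 24*E**3*(-2 + E)**3)
Z(164, 44)/(-16987) + (-45 + 75)**2/4173 = (-1*44 - 24*44**3*(-2 + 44)**3)/(-16987) + (-45 + 75)**2/4173 = (-44 - 24*85184*42**3)*(-1/16987) + 30**2*(1/4173) = (-44 - 24*85184*74088)*(-1/16987) + 900*(1/4173) = (-44 - 151466692608)*(-1/16987) + 300/1391 = -151466692652*(-1/16987) + 300/1391 = 151466692652/16987 + 300/1391 = 210690174575032/23628917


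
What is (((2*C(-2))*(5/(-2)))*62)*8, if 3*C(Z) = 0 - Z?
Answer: -4960/3 ≈ -1653.3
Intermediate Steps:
C(Z) = -Z/3 (C(Z) = (0 - Z)/3 = (-Z)/3 = -Z/3)
(((2*C(-2))*(5/(-2)))*62)*8 = (((2*(-⅓*(-2)))*(5/(-2)))*62)*8 = (((2*(⅔))*(5*(-½)))*62)*8 = (((4/3)*(-5/2))*62)*8 = -10/3*62*8 = -620/3*8 = -4960/3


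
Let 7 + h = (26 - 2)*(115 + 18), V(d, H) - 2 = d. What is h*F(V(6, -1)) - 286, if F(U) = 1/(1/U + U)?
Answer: 106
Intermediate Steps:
V(d, H) = 2 + d
F(U) = 1/(U + 1/U)
h = 3185 (h = -7 + (26 - 2)*(115 + 18) = -7 + 24*133 = -7 + 3192 = 3185)
h*F(V(6, -1)) - 286 = 3185*((2 + 6)/(1 + (2 + 6)²)) - 286 = 3185*(8/(1 + 8²)) - 286 = 3185*(8/(1 + 64)) - 286 = 3185*(8/65) - 286 = 392 - 286 = 106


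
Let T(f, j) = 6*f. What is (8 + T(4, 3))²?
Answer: 1024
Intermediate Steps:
(8 + T(4, 3))² = (8 + 6*4)² = (8 + 24)² = 32² = 1024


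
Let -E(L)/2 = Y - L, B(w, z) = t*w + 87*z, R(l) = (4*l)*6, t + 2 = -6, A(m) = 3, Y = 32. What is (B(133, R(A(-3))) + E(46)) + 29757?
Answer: 34985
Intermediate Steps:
t = -8 (t = -2 - 6 = -8)
R(l) = 24*l
B(w, z) = -8*w + 87*z
E(L) = -64 + 2*L (E(L) = -2*(32 - L) = -64 + 2*L)
(B(133, R(A(-3))) + E(46)) + 29757 = ((-8*133 + 87*(24*3)) + (-64 + 2*46)) + 29757 = ((-1064 + 87*72) + (-64 + 92)) + 29757 = ((-1064 + 6264) + 28) + 29757 = (5200 + 28) + 29757 = 5228 + 29757 = 34985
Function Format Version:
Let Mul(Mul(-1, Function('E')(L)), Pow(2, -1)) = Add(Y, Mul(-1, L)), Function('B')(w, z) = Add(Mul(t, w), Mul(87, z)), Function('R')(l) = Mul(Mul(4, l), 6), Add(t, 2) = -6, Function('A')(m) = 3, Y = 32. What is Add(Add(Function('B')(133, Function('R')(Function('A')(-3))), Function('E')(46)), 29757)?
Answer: 34985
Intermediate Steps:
t = -8 (t = Add(-2, -6) = -8)
Function('R')(l) = Mul(24, l)
Function('B')(w, z) = Add(Mul(-8, w), Mul(87, z))
Function('E')(L) = Add(-64, Mul(2, L)) (Function('E')(L) = Mul(-2, Add(32, Mul(-1, L))) = Add(-64, Mul(2, L)))
Add(Add(Function('B')(133, Function('R')(Function('A')(-3))), Function('E')(46)), 29757) = Add(Add(Add(Mul(-8, 133), Mul(87, Mul(24, 3))), Add(-64, Mul(2, 46))), 29757) = Add(Add(Add(-1064, Mul(87, 72)), Add(-64, 92)), 29757) = Add(Add(Add(-1064, 6264), 28), 29757) = Add(Add(5200, 28), 29757) = Add(5228, 29757) = 34985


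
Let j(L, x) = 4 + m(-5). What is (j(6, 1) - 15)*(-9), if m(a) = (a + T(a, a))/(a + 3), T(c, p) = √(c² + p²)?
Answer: 153/2 + 45*√2/2 ≈ 108.32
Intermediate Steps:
m(a) = (a + √2*√(a²))/(3 + a) (m(a) = (a + √(a² + a²))/(a + 3) = (a + √(2*a²))/(3 + a) = (a + √2*√(a²))/(3 + a))
j(L, x) = 13/2 - 5*√2/2 (j(L, x) = 4 + (-5 + √2*√((-5)²))/(3 - 5) = 4 + (-5 + √2*√25)/(-2) = 4 - (-5 + √2*5)/2 = 4 - (-5 + 5*√2)/2 = 4 + (5/2 - 5*√2/2) = 13/2 - 5*√2/2)
(j(6, 1) - 15)*(-9) = ((13/2 - 5*√2/2) - 15)*(-9) = (-17/2 - 5*√2/2)*(-9) = 153/2 + 45*√2/2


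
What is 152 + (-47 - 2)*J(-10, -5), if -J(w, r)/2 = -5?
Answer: -338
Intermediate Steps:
J(w, r) = 10 (J(w, r) = -2*(-5) = 10)
152 + (-47 - 2)*J(-10, -5) = 152 + (-47 - 2)*10 = 152 - 49*10 = 152 - 490 = -338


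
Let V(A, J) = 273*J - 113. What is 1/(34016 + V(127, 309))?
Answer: 1/118260 ≈ 8.4559e-6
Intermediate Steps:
V(A, J) = -113 + 273*J
1/(34016 + V(127, 309)) = 1/(34016 + (-113 + 273*309)) = 1/(34016 + (-113 + 84357)) = 1/(34016 + 84244) = 1/118260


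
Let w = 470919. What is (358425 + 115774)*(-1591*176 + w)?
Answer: 90526011697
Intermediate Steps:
(358425 + 115774)*(-1591*176 + w) = (358425 + 115774)*(-1591*176 + 470919) = 474199*(-280016 + 470919) = 474199*190903 = 90526011697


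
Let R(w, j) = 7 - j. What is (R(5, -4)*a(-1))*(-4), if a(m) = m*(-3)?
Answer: -132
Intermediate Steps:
a(m) = -3*m
(R(5, -4)*a(-1))*(-4) = ((7 - 1*(-4))*(-3*(-1)))*(-4) = ((7 + 4)*3)*(-4) = (11*3)*(-4) = 33*(-4) = -132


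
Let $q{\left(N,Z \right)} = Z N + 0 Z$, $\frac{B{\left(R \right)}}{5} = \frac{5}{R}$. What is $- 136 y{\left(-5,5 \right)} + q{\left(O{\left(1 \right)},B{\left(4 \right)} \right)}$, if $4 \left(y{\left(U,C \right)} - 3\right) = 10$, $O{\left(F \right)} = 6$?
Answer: $- \frac{1421}{2} \approx -710.5$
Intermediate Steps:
$B{\left(R \right)} = \frac{25}{R}$ ($B{\left(R \right)} = 5 \frac{5}{R} = \frac{25}{R}$)
$y{\left(U,C \right)} = \frac{11}{2}$ ($y{\left(U,C \right)} = 3 + \frac{1}{4} \cdot 10 = 3 + \frac{5}{2} = \frac{11}{2}$)
$q{\left(N,Z \right)} = N Z$ ($q{\left(N,Z \right)} = N Z + 0 = N Z$)
$- 136 y{\left(-5,5 \right)} + q{\left(O{\left(1 \right)},B{\left(4 \right)} \right)} = \left(-136\right) \frac{11}{2} + 6 \cdot \frac{25}{4} = -748 + 6 \cdot 25 \cdot \frac{1}{4} = -748 + 6 \cdot \frac{25}{4} = -748 + \frac{75}{2} = - \frac{1421}{2}$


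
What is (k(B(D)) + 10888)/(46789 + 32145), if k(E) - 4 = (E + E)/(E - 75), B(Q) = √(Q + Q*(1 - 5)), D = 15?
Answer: 686197/4972842 - 5*I*√5/4972842 ≈ 0.13799 - 2.2483e-6*I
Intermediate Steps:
B(Q) = √3*√(-Q) (B(Q) = √(Q + Q*(-4)) = √(Q - 4*Q) = √(-3*Q) = √3*√(-Q))
k(E) = 4 + 2*E/(-75 + E) (k(E) = 4 + (E + E)/(E - 75) = 4 + (2*E)/(-75 + E) = 4 + 2*E/(-75 + E))
(k(B(D)) + 10888)/(46789 + 32145) = (6*(-50 + √3*√(-1*15))/(-75 + √3*√(-1*15)) + 10888)/(46789 + 32145) = (6*(-50 + √3*√(-15))/(-75 + √3*√(-15)) + 10888)/78934 = (6*(-50 + √3*(I*√15))/(-75 + √3*(I*√15)) + 10888)*(1/78934) = (6*(-50 + 3*I*√5)/(-75 + 3*I*√5) + 10888)*(1/78934) = (10888 + 6*(-50 + 3*I*√5)/(-75 + 3*I*√5))*(1/78934) = 5444/39467 + 3*(-50 + 3*I*√5)/(39467*(-75 + 3*I*√5))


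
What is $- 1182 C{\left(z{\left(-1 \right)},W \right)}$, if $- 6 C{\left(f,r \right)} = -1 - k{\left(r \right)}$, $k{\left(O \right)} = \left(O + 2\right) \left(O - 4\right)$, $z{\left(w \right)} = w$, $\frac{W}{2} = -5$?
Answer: $-22261$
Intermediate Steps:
$W = -10$ ($W = 2 \left(-5\right) = -10$)
$k{\left(O \right)} = \left(-4 + O\right) \left(2 + O\right)$ ($k{\left(O \right)} = \left(2 + O\right) \left(-4 + O\right) = \left(-4 + O\right) \left(2 + O\right)$)
$C{\left(f,r \right)} = - \frac{7}{6} - \frac{r}{3} + \frac{r^{2}}{6}$ ($C{\left(f,r \right)} = - \frac{-1 - \left(-8 + r^{2} - 2 r\right)}{6} = - \frac{-1 + \left(8 - r^{2} + 2 r\right)}{6} = - \frac{7 - r^{2} + 2 r}{6} = - \frac{7}{6} - \frac{r}{3} + \frac{r^{2}}{6}$)
$- 1182 C{\left(z{\left(-1 \right)},W \right)} = - 1182 \left(- \frac{7}{6} - - \frac{10}{3} + \frac{\left(-10\right)^{2}}{6}\right) = - 1182 \left(- \frac{7}{6} + \frac{10}{3} + \frac{1}{6} \cdot 100\right) = - 1182 \left(- \frac{7}{6} + \frac{10}{3} + \frac{50}{3}\right) = \left(-1182\right) \frac{113}{6} = -22261$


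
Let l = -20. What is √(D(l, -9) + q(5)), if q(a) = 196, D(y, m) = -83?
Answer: √113 ≈ 10.630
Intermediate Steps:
√(D(l, -9) + q(5)) = √(-83 + 196) = √113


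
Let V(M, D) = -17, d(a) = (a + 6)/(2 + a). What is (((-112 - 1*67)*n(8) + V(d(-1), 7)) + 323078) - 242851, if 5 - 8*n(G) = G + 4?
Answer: 642933/8 ≈ 80367.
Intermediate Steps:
d(a) = (6 + a)/(2 + a)
n(G) = 1/8 - G/8 (n(G) = 5/8 - (G + 4)/8 = 5/8 - (4 + G)/8 = 5/8 + (-1/2 - G/8) = 1/8 - G/8)
(((-112 - 1*67)*n(8) + V(d(-1), 7)) + 323078) - 242851 = (((-112 - 1*67)*(1/8 - 1/8*8) - 17) + 323078) - 242851 = (((-112 - 67)*(1/8 - 1) - 17) + 323078) - 242851 = ((-179*(-7/8) - 17) + 323078) - 242851 = ((1253/8 - 17) + 323078) - 242851 = (1117/8 + 323078) - 242851 = 2585741/8 - 242851 = 642933/8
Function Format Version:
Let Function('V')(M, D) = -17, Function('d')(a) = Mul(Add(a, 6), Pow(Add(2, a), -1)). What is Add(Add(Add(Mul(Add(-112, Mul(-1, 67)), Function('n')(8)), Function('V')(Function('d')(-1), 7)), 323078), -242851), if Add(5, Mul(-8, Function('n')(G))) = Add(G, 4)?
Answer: Rational(642933, 8) ≈ 80367.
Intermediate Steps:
Function('d')(a) = Mul(Pow(Add(2, a), -1), Add(6, a)) (Function('d')(a) = Mul(Add(6, a), Pow(Add(2, a), -1)) = Mul(Pow(Add(2, a), -1), Add(6, a)))
Function('n')(G) = Add(Rational(1, 8), Mul(Rational(-1, 8), G)) (Function('n')(G) = Add(Rational(5, 8), Mul(Rational(-1, 8), Add(G, 4))) = Add(Rational(5, 8), Mul(Rational(-1, 8), Add(4, G))) = Add(Rational(5, 8), Add(Rational(-1, 2), Mul(Rational(-1, 8), G))) = Add(Rational(1, 8), Mul(Rational(-1, 8), G)))
Add(Add(Add(Mul(Add(-112, Mul(-1, 67)), Function('n')(8)), Function('V')(Function('d')(-1), 7)), 323078), -242851) = Add(Add(Add(Mul(Add(-112, Mul(-1, 67)), Add(Rational(1, 8), Mul(Rational(-1, 8), 8))), -17), 323078), -242851) = Add(Add(Add(Mul(Add(-112, -67), Add(Rational(1, 8), -1)), -17), 323078), -242851) = Add(Add(Add(Mul(-179, Rational(-7, 8)), -17), 323078), -242851) = Add(Add(Add(Rational(1253, 8), -17), 323078), -242851) = Add(Add(Rational(1117, 8), 323078), -242851) = Add(Rational(2585741, 8), -242851) = Rational(642933, 8)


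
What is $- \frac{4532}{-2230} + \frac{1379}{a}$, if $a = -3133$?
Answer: $\frac{5561793}{3493295} \approx 1.5921$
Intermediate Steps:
$- \frac{4532}{-2230} + \frac{1379}{a} = - \frac{4532}{-2230} + \frac{1379}{-3133} = \left(-4532\right) \left(- \frac{1}{2230}\right) + 1379 \left(- \frac{1}{3133}\right) = \frac{2266}{1115} - \frac{1379}{3133} = \frac{5561793}{3493295}$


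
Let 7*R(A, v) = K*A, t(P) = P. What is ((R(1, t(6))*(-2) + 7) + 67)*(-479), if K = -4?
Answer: -251954/7 ≈ -35993.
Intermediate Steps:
R(A, v) = -4*A/7 (R(A, v) = (-4*A)/7 = -4*A/7)
((R(1, t(6))*(-2) + 7) + 67)*(-479) = ((-4/7*1*(-2) + 7) + 67)*(-479) = ((-4/7*(-2) + 7) + 67)*(-479) = ((8/7 + 7) + 67)*(-479) = (57/7 + 67)*(-479) = (526/7)*(-479) = -251954/7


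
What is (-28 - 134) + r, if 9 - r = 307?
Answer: -460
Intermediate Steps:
r = -298 (r = 9 - 1*307 = 9 - 307 = -298)
(-28 - 134) + r = (-28 - 134) - 298 = -162 - 298 = -460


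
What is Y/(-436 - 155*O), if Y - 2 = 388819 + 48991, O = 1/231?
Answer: -101134572/100871 ≈ -1002.6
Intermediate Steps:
O = 1/231 ≈ 0.0043290
Y = 437812 (Y = 2 + (388819 + 48991) = 2 + 437810 = 437812)
Y/(-436 - 155*O) = 437812/(-436 - 155*1/231) = 437812/(-436 - 155/231) = 437812/(-100871/231) = 437812*(-231/100871) = -101134572/100871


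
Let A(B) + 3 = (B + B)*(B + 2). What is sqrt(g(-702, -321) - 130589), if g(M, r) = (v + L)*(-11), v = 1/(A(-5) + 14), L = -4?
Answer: 2*I*sqrt(54861649)/41 ≈ 361.31*I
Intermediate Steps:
A(B) = -3 + 2*B*(2 + B) (A(B) = -3 + (B + B)*(B + 2) = -3 + (2*B)*(2 + B) = -3 + 2*B*(2 + B))
v = 1/41 (v = 1/((-3 + 2*(-5)**2 + 4*(-5)) + 14) = 1/((-3 + 2*25 - 20) + 14) = 1/((-3 + 50 - 20) + 14) = 1/(27 + 14) = 1/41 ≈ 0.024390)
g(M, r) = 1793/41 (g(M, r) = (1/41 - 4)*(-11) = -163/41*(-11) = 1793/41)
sqrt(g(-702, -321) - 130589) = sqrt(1793/41 - 130589) = sqrt(-5352356/41) = 2*I*sqrt(54861649)/41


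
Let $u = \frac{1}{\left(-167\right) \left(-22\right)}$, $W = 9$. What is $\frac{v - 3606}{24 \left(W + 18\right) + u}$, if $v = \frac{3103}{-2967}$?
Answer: $- \frac{39319533770}{7063694151} \approx -5.5664$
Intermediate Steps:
$v = - \frac{3103}{2967}$ ($v = 3103 \left(- \frac{1}{2967}\right) = - \frac{3103}{2967} \approx -1.0458$)
$u = \frac{1}{3674} \approx 0.00027218$
$\frac{v - 3606}{24 \left(W + 18\right) + u} = \frac{- \frac{3103}{2967} - 3606}{24 \left(9 + 18\right) + \frac{1}{3674}} = - \frac{10702105}{2967 \left(24 \cdot 27 + \frac{1}{3674}\right)} = - \frac{10702105}{2967 \left(648 + \frac{1}{3674}\right)} = - \frac{10702105}{2967 \cdot \frac{2380753}{3674}} = \left(- \frac{10702105}{2967}\right) \frac{3674}{2380753} = - \frac{39319533770}{7063694151}$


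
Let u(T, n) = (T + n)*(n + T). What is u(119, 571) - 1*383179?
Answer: 92921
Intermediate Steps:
u(T, n) = (T + n)² (u(T, n) = (T + n)*(T + n) = (T + n)²)
u(119, 571) - 1*383179 = (119 + 571)² - 1*383179 = 690² - 383179 = 476100 - 383179 = 92921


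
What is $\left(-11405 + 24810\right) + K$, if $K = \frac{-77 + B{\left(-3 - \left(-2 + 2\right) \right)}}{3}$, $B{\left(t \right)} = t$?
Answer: $\frac{40135}{3} \approx 13378.0$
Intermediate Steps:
$K = - \frac{80}{3}$ ($K = \frac{-77 - 3}{3} = \frac{1}{3} \left(-80\right) = - \frac{80}{3} \approx -26.667$)
$\left(-11405 + 24810\right) + K = \left(-11405 + 24810\right) - \frac{80}{3} = 13405 - \frac{80}{3} = \frac{40135}{3}$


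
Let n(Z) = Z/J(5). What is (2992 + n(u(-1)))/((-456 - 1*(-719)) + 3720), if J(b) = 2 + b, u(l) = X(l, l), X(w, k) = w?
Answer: 20943/27881 ≈ 0.75116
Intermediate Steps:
u(l) = l
n(Z) = Z/7 (n(Z) = Z/(2 + 5) = Z/7)
(2992 + n(u(-1)))/((-456 - 1*(-719)) + 3720) = (2992 + (⅐)*(-1))/((-456 - 1*(-719)) + 3720) = (2992 - ⅐)/((-456 + 719) + 3720) = 20943/(7*(263 + 3720)) = (20943/7)/3983 = (20943/7)*(1/3983) = 20943/27881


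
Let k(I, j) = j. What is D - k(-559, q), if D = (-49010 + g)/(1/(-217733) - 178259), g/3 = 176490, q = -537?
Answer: 5184474375049/9703216712 ≈ 534.30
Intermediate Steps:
g = 529470 (g = 3*176490 = 529470)
D = -26152999295/9703216712 (D = (-49010 + 529470)/(1/(-217733) - 178259) = 480460/(-1/217733 - 178259) = 480460/(-38812866848/217733) = 480460*(-217733/38812866848) = -26152999295/9703216712 ≈ -2.6953)
D - k(-559, q) = -26152999295/9703216712 - 1*(-537) = -26152999295/9703216712 + 537 = 5184474375049/9703216712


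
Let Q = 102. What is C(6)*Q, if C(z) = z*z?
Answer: 3672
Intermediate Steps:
C(z) = z²
C(6)*Q = 6²*102 = 36*102 = 3672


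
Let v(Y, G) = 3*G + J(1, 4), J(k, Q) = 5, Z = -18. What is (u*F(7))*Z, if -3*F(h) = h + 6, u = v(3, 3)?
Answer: 1092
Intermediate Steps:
v(Y, G) = 5 + 3*G (v(Y, G) = 3*G + 5 = 5 + 3*G)
u = 14 (u = 5 + 3*3 = 5 + 9 = 14)
F(h) = -2 - h/3 (F(h) = -(h + 6)/3 = -(6 + h)/3 = -2 - h/3)
(u*F(7))*Z = (14*(-2 - 1/3*7))*(-18) = (14*(-2 - 7/3))*(-18) = (14*(-13/3))*(-18) = -182/3*(-18) = 1092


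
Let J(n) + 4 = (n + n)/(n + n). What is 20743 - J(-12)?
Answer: 20746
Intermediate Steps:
J(n) = -3 (J(n) = -4 + (n + n)/(n + n) = -4 + (2*n)/((2*n)) = -4 + (2*n)*(1/(2*n)) = -4 + 1 = -3)
20743 - J(-12) = 20743 - 1*(-3) = 20743 + 3 = 20746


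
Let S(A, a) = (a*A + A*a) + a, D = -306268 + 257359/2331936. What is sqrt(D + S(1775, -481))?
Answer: I*sqrt(76066717450607970)/194328 ≈ 1419.3*I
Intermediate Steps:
D = -714197117489/2331936 (D = -306268 + 257359*(1/2331936) = -306268 + 257359/2331936 = -714197117489/2331936 ≈ -3.0627e+5)
S(A, a) = a + 2*A*a (S(A, a) = (A*a + A*a) + a = 2*A*a + a = a + 2*A*a)
sqrt(D + S(1775, -481)) = sqrt(-714197117489/2331936 - 481*(1 + 2*1775)) = sqrt(-714197117489/2331936 - 481*(1 + 3550)) = sqrt(-714197117489/2331936 - 481*3551) = sqrt(-714197117489/2331936 - 1708031) = sqrt(-4697216095505/2331936) = I*sqrt(76066717450607970)/194328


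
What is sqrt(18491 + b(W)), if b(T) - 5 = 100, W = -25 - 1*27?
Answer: 2*sqrt(4649) ≈ 136.37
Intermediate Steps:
W = -52 (W = -25 - 27 = -52)
b(T) = 105 (b(T) = 5 + 100 = 105)
sqrt(18491 + b(W)) = sqrt(18491 + 105) = sqrt(18596) = 2*sqrt(4649)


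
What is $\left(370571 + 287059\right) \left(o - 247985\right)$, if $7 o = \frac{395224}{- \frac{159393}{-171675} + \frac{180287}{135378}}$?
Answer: $- \frac{7852827413526993450}{53546459} \approx -1.4665 \cdot 10^{11}$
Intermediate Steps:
$o = \frac{1337615866800}{53546459}$ ($o = \frac{395224 \frac{1}{- \frac{159393}{-171675} + \frac{180287}{135378}}}{7} = \frac{395224 \frac{1}{\left(-159393\right) \left(- \frac{1}{171675}\right) + 180287 \cdot \frac{1}{135378}}}{7} = \frac{395224 \frac{1}{\frac{53131}{57225} + \frac{180287}{135378}}}{7} = \frac{395224 \frac{1}{\frac{53546459}{23691150}}}{7} = \frac{395224 \cdot \frac{23691150}{53546459}}{7} = \frac{1}{7} \cdot \frac{9363311067600}{53546459} = \frac{1337615866800}{53546459} \approx 24980.0$)
$\left(370571 + 287059\right) \left(o - 247985\right) = \left(370571 + 287059\right) \left(\frac{1337615866800}{53546459} - 247985\right) = 657630 \left(\frac{1337615866800}{53546459} - 247985\right) = 657630 \left(- \frac{11941102768315}{53546459}\right) = - \frac{7852827413526993450}{53546459}$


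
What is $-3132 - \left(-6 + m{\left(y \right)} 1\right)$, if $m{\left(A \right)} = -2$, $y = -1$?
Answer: $-3124$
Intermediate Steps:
$-3132 - \left(-6 + m{\left(y \right)} 1\right) = -3132 - \left(-6 - 2\right) = -3132 - -8 = -3132 + 8 = -3124$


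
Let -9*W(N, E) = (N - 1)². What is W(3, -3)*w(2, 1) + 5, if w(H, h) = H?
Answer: 37/9 ≈ 4.1111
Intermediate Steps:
W(N, E) = -(-1 + N)²/9 (W(N, E) = -(N - 1)²/9 = -(-1 + N)²/9)
W(3, -3)*w(2, 1) + 5 = -(-1 + 3)²/9*2 + 5 = -⅑*2²*2 + 5 = -⅑*4*2 + 5 = -4/9*2 + 5 = -8/9 + 5 = 37/9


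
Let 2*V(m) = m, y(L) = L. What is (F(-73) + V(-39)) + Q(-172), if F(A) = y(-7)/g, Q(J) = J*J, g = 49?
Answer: 413901/14 ≈ 29564.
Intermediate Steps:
Q(J) = J²
V(m) = m/2
F(A) = -⅐ (F(A) = -7/49 = -7*1/49 = -⅐)
(F(-73) + V(-39)) + Q(-172) = (-⅐ + (½)*(-39)) + (-172)² = (-⅐ - 39/2) + 29584 = -275/14 + 29584 = 413901/14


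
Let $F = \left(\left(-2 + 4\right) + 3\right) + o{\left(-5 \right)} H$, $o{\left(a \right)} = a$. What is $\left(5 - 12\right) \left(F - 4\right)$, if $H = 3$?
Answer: $98$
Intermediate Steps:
$F = -10$ ($F = \left(\left(-2 + 4\right) + 3\right) - 15 = \left(2 + 3\right) - 15 = 5 - 15 = -10$)
$\left(5 - 12\right) \left(F - 4\right) = \left(5 - 12\right) \left(-10 - 4\right) = \left(-7\right) \left(-14\right) = 98$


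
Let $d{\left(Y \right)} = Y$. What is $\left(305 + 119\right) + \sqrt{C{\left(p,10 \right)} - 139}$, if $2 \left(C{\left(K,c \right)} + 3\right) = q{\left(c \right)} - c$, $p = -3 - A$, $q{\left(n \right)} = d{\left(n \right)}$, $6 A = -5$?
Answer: $424 + i \sqrt{142} \approx 424.0 + 11.916 i$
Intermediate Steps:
$A = - \frac{5}{6}$ ($A = \frac{1}{6} \left(-5\right) = - \frac{5}{6} \approx -0.83333$)
$q{\left(n \right)} = n$
$p = - \frac{13}{6}$ ($p = -3 - - \frac{5}{6} = -3 + \frac{5}{6} = - \frac{13}{6} \approx -2.1667$)
$C{\left(K,c \right)} = -3$ ($C{\left(K,c \right)} = -3 + \frac{c - c}{2} = -3 + \frac{1}{2} \cdot 0 = -3 + 0 = -3$)
$\left(305 + 119\right) + \sqrt{C{\left(p,10 \right)} - 139} = \left(305 + 119\right) + \sqrt{-3 - 139} = 424 + \sqrt{-142} = 424 + i \sqrt{142}$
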